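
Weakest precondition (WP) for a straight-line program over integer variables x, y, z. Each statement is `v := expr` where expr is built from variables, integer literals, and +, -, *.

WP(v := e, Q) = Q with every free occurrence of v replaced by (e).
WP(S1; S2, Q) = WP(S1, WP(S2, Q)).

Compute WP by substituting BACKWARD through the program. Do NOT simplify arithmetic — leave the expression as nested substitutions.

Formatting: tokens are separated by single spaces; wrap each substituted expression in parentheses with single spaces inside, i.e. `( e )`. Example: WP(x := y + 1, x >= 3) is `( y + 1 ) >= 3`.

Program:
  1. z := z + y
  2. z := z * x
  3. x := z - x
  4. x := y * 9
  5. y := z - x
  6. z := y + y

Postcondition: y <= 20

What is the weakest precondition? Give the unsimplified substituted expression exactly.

Answer: ( ( ( z + y ) * x ) - ( y * 9 ) ) <= 20

Derivation:
post: y <= 20
stmt 6: z := y + y  -- replace 0 occurrence(s) of z with (y + y)
  => y <= 20
stmt 5: y := z - x  -- replace 1 occurrence(s) of y with (z - x)
  => ( z - x ) <= 20
stmt 4: x := y * 9  -- replace 1 occurrence(s) of x with (y * 9)
  => ( z - ( y * 9 ) ) <= 20
stmt 3: x := z - x  -- replace 0 occurrence(s) of x with (z - x)
  => ( z - ( y * 9 ) ) <= 20
stmt 2: z := z * x  -- replace 1 occurrence(s) of z with (z * x)
  => ( ( z * x ) - ( y * 9 ) ) <= 20
stmt 1: z := z + y  -- replace 1 occurrence(s) of z with (z + y)
  => ( ( ( z + y ) * x ) - ( y * 9 ) ) <= 20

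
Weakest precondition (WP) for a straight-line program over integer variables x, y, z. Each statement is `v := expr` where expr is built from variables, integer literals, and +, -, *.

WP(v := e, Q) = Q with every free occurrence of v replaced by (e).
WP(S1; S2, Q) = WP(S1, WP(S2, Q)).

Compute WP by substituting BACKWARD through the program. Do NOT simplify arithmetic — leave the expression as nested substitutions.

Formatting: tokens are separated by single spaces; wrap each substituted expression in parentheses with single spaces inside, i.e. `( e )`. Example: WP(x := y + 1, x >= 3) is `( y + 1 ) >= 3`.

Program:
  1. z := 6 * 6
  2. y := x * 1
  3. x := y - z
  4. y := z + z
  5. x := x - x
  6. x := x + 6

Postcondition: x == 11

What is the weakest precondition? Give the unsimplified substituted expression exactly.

Answer: ( ( ( ( x * 1 ) - ( 6 * 6 ) ) - ( ( x * 1 ) - ( 6 * 6 ) ) ) + 6 ) == 11

Derivation:
post: x == 11
stmt 6: x := x + 6  -- replace 1 occurrence(s) of x with (x + 6)
  => ( x + 6 ) == 11
stmt 5: x := x - x  -- replace 1 occurrence(s) of x with (x - x)
  => ( ( x - x ) + 6 ) == 11
stmt 4: y := z + z  -- replace 0 occurrence(s) of y with (z + z)
  => ( ( x - x ) + 6 ) == 11
stmt 3: x := y - z  -- replace 2 occurrence(s) of x with (y - z)
  => ( ( ( y - z ) - ( y - z ) ) + 6 ) == 11
stmt 2: y := x * 1  -- replace 2 occurrence(s) of y with (x * 1)
  => ( ( ( ( x * 1 ) - z ) - ( ( x * 1 ) - z ) ) + 6 ) == 11
stmt 1: z := 6 * 6  -- replace 2 occurrence(s) of z with (6 * 6)
  => ( ( ( ( x * 1 ) - ( 6 * 6 ) ) - ( ( x * 1 ) - ( 6 * 6 ) ) ) + 6 ) == 11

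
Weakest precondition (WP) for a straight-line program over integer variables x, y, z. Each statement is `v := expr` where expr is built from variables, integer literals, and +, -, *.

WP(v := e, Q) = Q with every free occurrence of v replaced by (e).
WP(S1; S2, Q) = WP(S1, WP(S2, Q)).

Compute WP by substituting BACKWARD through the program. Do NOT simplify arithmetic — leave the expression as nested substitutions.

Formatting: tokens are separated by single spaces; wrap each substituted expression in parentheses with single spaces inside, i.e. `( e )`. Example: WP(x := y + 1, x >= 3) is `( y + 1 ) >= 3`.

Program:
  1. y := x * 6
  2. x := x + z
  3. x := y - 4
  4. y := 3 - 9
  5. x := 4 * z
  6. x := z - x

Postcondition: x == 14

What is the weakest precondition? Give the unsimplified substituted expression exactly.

post: x == 14
stmt 6: x := z - x  -- replace 1 occurrence(s) of x with (z - x)
  => ( z - x ) == 14
stmt 5: x := 4 * z  -- replace 1 occurrence(s) of x with (4 * z)
  => ( z - ( 4 * z ) ) == 14
stmt 4: y := 3 - 9  -- replace 0 occurrence(s) of y with (3 - 9)
  => ( z - ( 4 * z ) ) == 14
stmt 3: x := y - 4  -- replace 0 occurrence(s) of x with (y - 4)
  => ( z - ( 4 * z ) ) == 14
stmt 2: x := x + z  -- replace 0 occurrence(s) of x with (x + z)
  => ( z - ( 4 * z ) ) == 14
stmt 1: y := x * 6  -- replace 0 occurrence(s) of y with (x * 6)
  => ( z - ( 4 * z ) ) == 14

Answer: ( z - ( 4 * z ) ) == 14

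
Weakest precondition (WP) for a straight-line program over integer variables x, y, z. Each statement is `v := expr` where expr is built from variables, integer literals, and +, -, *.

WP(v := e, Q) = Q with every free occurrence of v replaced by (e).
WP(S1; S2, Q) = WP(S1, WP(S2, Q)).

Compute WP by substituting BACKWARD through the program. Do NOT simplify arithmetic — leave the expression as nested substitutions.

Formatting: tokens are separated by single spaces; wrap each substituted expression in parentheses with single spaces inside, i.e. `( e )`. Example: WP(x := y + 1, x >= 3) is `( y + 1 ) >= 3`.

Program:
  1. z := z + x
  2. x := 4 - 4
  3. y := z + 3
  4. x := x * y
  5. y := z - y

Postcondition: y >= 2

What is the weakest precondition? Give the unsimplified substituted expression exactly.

Answer: ( ( z + x ) - ( ( z + x ) + 3 ) ) >= 2

Derivation:
post: y >= 2
stmt 5: y := z - y  -- replace 1 occurrence(s) of y with (z - y)
  => ( z - y ) >= 2
stmt 4: x := x * y  -- replace 0 occurrence(s) of x with (x * y)
  => ( z - y ) >= 2
stmt 3: y := z + 3  -- replace 1 occurrence(s) of y with (z + 3)
  => ( z - ( z + 3 ) ) >= 2
stmt 2: x := 4 - 4  -- replace 0 occurrence(s) of x with (4 - 4)
  => ( z - ( z + 3 ) ) >= 2
stmt 1: z := z + x  -- replace 2 occurrence(s) of z with (z + x)
  => ( ( z + x ) - ( ( z + x ) + 3 ) ) >= 2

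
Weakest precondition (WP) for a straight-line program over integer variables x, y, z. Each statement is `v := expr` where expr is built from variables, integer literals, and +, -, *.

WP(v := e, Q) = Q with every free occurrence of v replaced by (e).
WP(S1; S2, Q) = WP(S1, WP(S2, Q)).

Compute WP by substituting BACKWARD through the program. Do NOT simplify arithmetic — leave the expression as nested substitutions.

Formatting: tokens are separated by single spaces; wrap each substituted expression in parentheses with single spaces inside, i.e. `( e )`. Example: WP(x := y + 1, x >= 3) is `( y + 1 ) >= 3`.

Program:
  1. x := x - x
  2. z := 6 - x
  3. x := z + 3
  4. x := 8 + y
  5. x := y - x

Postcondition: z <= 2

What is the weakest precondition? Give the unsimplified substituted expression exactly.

post: z <= 2
stmt 5: x := y - x  -- replace 0 occurrence(s) of x with (y - x)
  => z <= 2
stmt 4: x := 8 + y  -- replace 0 occurrence(s) of x with (8 + y)
  => z <= 2
stmt 3: x := z + 3  -- replace 0 occurrence(s) of x with (z + 3)
  => z <= 2
stmt 2: z := 6 - x  -- replace 1 occurrence(s) of z with (6 - x)
  => ( 6 - x ) <= 2
stmt 1: x := x - x  -- replace 1 occurrence(s) of x with (x - x)
  => ( 6 - ( x - x ) ) <= 2

Answer: ( 6 - ( x - x ) ) <= 2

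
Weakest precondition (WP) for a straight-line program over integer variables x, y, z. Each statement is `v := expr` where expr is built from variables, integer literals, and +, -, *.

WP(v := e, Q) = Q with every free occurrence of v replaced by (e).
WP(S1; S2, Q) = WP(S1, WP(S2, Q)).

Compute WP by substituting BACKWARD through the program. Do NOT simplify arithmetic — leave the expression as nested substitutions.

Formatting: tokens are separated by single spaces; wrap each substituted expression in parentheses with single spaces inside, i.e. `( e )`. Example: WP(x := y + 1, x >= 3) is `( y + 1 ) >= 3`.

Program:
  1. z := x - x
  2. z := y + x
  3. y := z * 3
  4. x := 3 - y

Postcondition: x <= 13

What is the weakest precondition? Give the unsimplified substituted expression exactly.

Answer: ( 3 - ( ( y + x ) * 3 ) ) <= 13

Derivation:
post: x <= 13
stmt 4: x := 3 - y  -- replace 1 occurrence(s) of x with (3 - y)
  => ( 3 - y ) <= 13
stmt 3: y := z * 3  -- replace 1 occurrence(s) of y with (z * 3)
  => ( 3 - ( z * 3 ) ) <= 13
stmt 2: z := y + x  -- replace 1 occurrence(s) of z with (y + x)
  => ( 3 - ( ( y + x ) * 3 ) ) <= 13
stmt 1: z := x - x  -- replace 0 occurrence(s) of z with (x - x)
  => ( 3 - ( ( y + x ) * 3 ) ) <= 13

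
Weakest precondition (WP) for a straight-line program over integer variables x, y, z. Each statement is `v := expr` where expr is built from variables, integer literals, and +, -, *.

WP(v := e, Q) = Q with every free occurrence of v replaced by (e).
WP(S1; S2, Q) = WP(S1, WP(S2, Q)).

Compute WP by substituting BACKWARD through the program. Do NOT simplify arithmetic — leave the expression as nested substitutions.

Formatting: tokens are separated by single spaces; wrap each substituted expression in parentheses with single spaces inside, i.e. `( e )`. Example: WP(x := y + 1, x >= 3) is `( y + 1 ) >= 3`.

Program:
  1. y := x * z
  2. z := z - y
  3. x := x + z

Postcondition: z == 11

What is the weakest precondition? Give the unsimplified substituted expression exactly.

post: z == 11
stmt 3: x := x + z  -- replace 0 occurrence(s) of x with (x + z)
  => z == 11
stmt 2: z := z - y  -- replace 1 occurrence(s) of z with (z - y)
  => ( z - y ) == 11
stmt 1: y := x * z  -- replace 1 occurrence(s) of y with (x * z)
  => ( z - ( x * z ) ) == 11

Answer: ( z - ( x * z ) ) == 11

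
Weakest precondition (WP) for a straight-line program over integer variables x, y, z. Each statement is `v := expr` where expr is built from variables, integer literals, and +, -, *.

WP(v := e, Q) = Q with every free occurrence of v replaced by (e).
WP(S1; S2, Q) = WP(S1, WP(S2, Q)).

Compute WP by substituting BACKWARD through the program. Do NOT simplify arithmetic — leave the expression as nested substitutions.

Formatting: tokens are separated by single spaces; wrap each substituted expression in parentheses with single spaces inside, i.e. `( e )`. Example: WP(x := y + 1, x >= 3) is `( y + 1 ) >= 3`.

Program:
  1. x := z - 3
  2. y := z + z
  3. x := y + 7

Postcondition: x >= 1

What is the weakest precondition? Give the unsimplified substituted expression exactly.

Answer: ( ( z + z ) + 7 ) >= 1

Derivation:
post: x >= 1
stmt 3: x := y + 7  -- replace 1 occurrence(s) of x with (y + 7)
  => ( y + 7 ) >= 1
stmt 2: y := z + z  -- replace 1 occurrence(s) of y with (z + z)
  => ( ( z + z ) + 7 ) >= 1
stmt 1: x := z - 3  -- replace 0 occurrence(s) of x with (z - 3)
  => ( ( z + z ) + 7 ) >= 1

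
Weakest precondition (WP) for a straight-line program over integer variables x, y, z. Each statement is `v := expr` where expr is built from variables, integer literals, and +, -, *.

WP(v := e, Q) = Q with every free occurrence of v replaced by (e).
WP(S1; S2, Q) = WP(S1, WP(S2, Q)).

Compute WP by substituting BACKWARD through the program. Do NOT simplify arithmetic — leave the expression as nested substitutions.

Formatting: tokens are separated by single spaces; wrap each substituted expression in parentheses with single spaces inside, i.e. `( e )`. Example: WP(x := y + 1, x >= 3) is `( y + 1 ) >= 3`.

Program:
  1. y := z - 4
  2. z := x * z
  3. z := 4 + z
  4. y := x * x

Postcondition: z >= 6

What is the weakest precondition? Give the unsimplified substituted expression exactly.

Answer: ( 4 + ( x * z ) ) >= 6

Derivation:
post: z >= 6
stmt 4: y := x * x  -- replace 0 occurrence(s) of y with (x * x)
  => z >= 6
stmt 3: z := 4 + z  -- replace 1 occurrence(s) of z with (4 + z)
  => ( 4 + z ) >= 6
stmt 2: z := x * z  -- replace 1 occurrence(s) of z with (x * z)
  => ( 4 + ( x * z ) ) >= 6
stmt 1: y := z - 4  -- replace 0 occurrence(s) of y with (z - 4)
  => ( 4 + ( x * z ) ) >= 6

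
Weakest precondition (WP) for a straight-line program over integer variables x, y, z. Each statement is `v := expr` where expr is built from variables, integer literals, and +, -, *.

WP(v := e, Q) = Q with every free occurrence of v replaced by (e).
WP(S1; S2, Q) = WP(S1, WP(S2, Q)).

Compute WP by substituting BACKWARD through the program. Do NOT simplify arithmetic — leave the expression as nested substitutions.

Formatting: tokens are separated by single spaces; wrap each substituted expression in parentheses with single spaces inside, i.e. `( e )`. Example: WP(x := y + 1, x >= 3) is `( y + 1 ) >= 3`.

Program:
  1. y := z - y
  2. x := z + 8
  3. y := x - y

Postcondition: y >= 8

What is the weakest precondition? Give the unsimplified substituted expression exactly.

post: y >= 8
stmt 3: y := x - y  -- replace 1 occurrence(s) of y with (x - y)
  => ( x - y ) >= 8
stmt 2: x := z + 8  -- replace 1 occurrence(s) of x with (z + 8)
  => ( ( z + 8 ) - y ) >= 8
stmt 1: y := z - y  -- replace 1 occurrence(s) of y with (z - y)
  => ( ( z + 8 ) - ( z - y ) ) >= 8

Answer: ( ( z + 8 ) - ( z - y ) ) >= 8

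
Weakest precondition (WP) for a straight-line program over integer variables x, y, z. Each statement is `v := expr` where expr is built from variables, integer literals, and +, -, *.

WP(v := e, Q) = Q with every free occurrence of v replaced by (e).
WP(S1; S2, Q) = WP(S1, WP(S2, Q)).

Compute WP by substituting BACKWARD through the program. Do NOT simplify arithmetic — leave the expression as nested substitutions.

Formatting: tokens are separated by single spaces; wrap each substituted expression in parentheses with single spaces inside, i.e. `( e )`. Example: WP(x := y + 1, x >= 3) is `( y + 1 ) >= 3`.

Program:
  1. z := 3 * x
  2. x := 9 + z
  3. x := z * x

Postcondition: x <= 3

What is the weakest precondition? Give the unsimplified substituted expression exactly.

post: x <= 3
stmt 3: x := z * x  -- replace 1 occurrence(s) of x with (z * x)
  => ( z * x ) <= 3
stmt 2: x := 9 + z  -- replace 1 occurrence(s) of x with (9 + z)
  => ( z * ( 9 + z ) ) <= 3
stmt 1: z := 3 * x  -- replace 2 occurrence(s) of z with (3 * x)
  => ( ( 3 * x ) * ( 9 + ( 3 * x ) ) ) <= 3

Answer: ( ( 3 * x ) * ( 9 + ( 3 * x ) ) ) <= 3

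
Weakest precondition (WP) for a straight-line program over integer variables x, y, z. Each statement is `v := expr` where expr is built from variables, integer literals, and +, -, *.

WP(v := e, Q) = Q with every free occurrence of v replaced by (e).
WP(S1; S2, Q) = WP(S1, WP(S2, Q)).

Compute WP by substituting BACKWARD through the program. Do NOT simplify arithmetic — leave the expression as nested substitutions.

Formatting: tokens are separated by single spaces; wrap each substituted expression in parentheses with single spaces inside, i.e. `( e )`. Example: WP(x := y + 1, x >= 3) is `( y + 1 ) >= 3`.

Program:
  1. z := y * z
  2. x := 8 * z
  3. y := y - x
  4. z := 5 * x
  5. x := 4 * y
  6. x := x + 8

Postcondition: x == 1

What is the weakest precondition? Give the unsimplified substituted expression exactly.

post: x == 1
stmt 6: x := x + 8  -- replace 1 occurrence(s) of x with (x + 8)
  => ( x + 8 ) == 1
stmt 5: x := 4 * y  -- replace 1 occurrence(s) of x with (4 * y)
  => ( ( 4 * y ) + 8 ) == 1
stmt 4: z := 5 * x  -- replace 0 occurrence(s) of z with (5 * x)
  => ( ( 4 * y ) + 8 ) == 1
stmt 3: y := y - x  -- replace 1 occurrence(s) of y with (y - x)
  => ( ( 4 * ( y - x ) ) + 8 ) == 1
stmt 2: x := 8 * z  -- replace 1 occurrence(s) of x with (8 * z)
  => ( ( 4 * ( y - ( 8 * z ) ) ) + 8 ) == 1
stmt 1: z := y * z  -- replace 1 occurrence(s) of z with (y * z)
  => ( ( 4 * ( y - ( 8 * ( y * z ) ) ) ) + 8 ) == 1

Answer: ( ( 4 * ( y - ( 8 * ( y * z ) ) ) ) + 8 ) == 1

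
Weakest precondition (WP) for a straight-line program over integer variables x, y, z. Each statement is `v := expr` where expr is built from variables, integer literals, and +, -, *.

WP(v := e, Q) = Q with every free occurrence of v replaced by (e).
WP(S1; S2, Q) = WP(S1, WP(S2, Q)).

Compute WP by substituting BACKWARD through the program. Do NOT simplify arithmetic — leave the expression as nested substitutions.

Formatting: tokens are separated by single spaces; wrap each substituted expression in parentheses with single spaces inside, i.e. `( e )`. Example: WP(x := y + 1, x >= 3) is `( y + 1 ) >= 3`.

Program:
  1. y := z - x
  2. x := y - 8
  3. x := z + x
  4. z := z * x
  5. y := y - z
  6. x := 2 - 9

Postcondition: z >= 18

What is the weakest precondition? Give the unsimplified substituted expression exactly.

Answer: ( z * ( z + ( ( z - x ) - 8 ) ) ) >= 18

Derivation:
post: z >= 18
stmt 6: x := 2 - 9  -- replace 0 occurrence(s) of x with (2 - 9)
  => z >= 18
stmt 5: y := y - z  -- replace 0 occurrence(s) of y with (y - z)
  => z >= 18
stmt 4: z := z * x  -- replace 1 occurrence(s) of z with (z * x)
  => ( z * x ) >= 18
stmt 3: x := z + x  -- replace 1 occurrence(s) of x with (z + x)
  => ( z * ( z + x ) ) >= 18
stmt 2: x := y - 8  -- replace 1 occurrence(s) of x with (y - 8)
  => ( z * ( z + ( y - 8 ) ) ) >= 18
stmt 1: y := z - x  -- replace 1 occurrence(s) of y with (z - x)
  => ( z * ( z + ( ( z - x ) - 8 ) ) ) >= 18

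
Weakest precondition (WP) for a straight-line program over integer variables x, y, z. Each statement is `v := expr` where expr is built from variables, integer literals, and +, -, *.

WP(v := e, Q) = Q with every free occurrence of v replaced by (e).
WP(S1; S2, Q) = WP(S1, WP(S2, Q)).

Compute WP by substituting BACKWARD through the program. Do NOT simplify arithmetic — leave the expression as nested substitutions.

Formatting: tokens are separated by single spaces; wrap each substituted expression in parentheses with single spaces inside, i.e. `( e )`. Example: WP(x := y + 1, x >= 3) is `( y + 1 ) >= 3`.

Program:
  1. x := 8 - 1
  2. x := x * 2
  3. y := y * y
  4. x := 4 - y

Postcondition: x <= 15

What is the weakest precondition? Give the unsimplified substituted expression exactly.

Answer: ( 4 - ( y * y ) ) <= 15

Derivation:
post: x <= 15
stmt 4: x := 4 - y  -- replace 1 occurrence(s) of x with (4 - y)
  => ( 4 - y ) <= 15
stmt 3: y := y * y  -- replace 1 occurrence(s) of y with (y * y)
  => ( 4 - ( y * y ) ) <= 15
stmt 2: x := x * 2  -- replace 0 occurrence(s) of x with (x * 2)
  => ( 4 - ( y * y ) ) <= 15
stmt 1: x := 8 - 1  -- replace 0 occurrence(s) of x with (8 - 1)
  => ( 4 - ( y * y ) ) <= 15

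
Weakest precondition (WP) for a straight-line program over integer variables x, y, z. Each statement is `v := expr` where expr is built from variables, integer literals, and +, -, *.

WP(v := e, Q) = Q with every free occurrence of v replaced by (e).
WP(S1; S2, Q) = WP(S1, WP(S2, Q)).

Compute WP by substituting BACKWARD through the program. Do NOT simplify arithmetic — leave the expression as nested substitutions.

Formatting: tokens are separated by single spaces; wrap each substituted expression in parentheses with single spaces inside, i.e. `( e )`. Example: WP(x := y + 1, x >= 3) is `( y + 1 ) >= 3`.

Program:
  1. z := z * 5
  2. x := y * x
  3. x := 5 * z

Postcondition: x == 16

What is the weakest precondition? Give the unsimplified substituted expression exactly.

Answer: ( 5 * ( z * 5 ) ) == 16

Derivation:
post: x == 16
stmt 3: x := 5 * z  -- replace 1 occurrence(s) of x with (5 * z)
  => ( 5 * z ) == 16
stmt 2: x := y * x  -- replace 0 occurrence(s) of x with (y * x)
  => ( 5 * z ) == 16
stmt 1: z := z * 5  -- replace 1 occurrence(s) of z with (z * 5)
  => ( 5 * ( z * 5 ) ) == 16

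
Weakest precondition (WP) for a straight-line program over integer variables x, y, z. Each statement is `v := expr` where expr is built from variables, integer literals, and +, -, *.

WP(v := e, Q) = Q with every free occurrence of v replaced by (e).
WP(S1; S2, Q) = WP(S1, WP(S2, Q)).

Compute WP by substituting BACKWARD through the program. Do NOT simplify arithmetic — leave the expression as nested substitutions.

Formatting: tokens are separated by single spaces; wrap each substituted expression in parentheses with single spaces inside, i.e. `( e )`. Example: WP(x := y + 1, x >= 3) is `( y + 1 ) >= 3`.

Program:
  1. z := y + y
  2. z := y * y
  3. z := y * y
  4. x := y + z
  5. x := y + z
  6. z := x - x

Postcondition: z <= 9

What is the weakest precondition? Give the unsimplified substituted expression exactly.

Answer: ( ( y + ( y * y ) ) - ( y + ( y * y ) ) ) <= 9

Derivation:
post: z <= 9
stmt 6: z := x - x  -- replace 1 occurrence(s) of z with (x - x)
  => ( x - x ) <= 9
stmt 5: x := y + z  -- replace 2 occurrence(s) of x with (y + z)
  => ( ( y + z ) - ( y + z ) ) <= 9
stmt 4: x := y + z  -- replace 0 occurrence(s) of x with (y + z)
  => ( ( y + z ) - ( y + z ) ) <= 9
stmt 3: z := y * y  -- replace 2 occurrence(s) of z with (y * y)
  => ( ( y + ( y * y ) ) - ( y + ( y * y ) ) ) <= 9
stmt 2: z := y * y  -- replace 0 occurrence(s) of z with (y * y)
  => ( ( y + ( y * y ) ) - ( y + ( y * y ) ) ) <= 9
stmt 1: z := y + y  -- replace 0 occurrence(s) of z with (y + y)
  => ( ( y + ( y * y ) ) - ( y + ( y * y ) ) ) <= 9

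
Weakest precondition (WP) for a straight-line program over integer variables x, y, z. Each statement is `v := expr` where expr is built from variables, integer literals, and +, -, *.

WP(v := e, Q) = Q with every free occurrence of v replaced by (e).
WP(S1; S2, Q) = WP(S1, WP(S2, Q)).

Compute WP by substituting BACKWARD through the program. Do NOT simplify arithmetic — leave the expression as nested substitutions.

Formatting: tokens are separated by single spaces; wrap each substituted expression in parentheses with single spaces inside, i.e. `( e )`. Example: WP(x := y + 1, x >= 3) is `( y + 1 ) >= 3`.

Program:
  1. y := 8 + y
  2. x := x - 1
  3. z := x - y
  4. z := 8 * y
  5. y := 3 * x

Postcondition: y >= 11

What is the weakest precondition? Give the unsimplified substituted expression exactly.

post: y >= 11
stmt 5: y := 3 * x  -- replace 1 occurrence(s) of y with (3 * x)
  => ( 3 * x ) >= 11
stmt 4: z := 8 * y  -- replace 0 occurrence(s) of z with (8 * y)
  => ( 3 * x ) >= 11
stmt 3: z := x - y  -- replace 0 occurrence(s) of z with (x - y)
  => ( 3 * x ) >= 11
stmt 2: x := x - 1  -- replace 1 occurrence(s) of x with (x - 1)
  => ( 3 * ( x - 1 ) ) >= 11
stmt 1: y := 8 + y  -- replace 0 occurrence(s) of y with (8 + y)
  => ( 3 * ( x - 1 ) ) >= 11

Answer: ( 3 * ( x - 1 ) ) >= 11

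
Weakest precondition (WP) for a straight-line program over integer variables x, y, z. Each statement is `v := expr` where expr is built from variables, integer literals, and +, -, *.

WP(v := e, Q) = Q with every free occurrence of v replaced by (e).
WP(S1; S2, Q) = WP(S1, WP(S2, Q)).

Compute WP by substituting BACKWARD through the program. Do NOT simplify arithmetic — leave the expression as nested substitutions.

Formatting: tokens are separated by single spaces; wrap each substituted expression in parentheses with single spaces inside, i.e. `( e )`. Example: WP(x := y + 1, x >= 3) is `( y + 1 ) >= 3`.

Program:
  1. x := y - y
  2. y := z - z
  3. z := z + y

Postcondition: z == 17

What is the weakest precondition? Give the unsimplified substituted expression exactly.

post: z == 17
stmt 3: z := z + y  -- replace 1 occurrence(s) of z with (z + y)
  => ( z + y ) == 17
stmt 2: y := z - z  -- replace 1 occurrence(s) of y with (z - z)
  => ( z + ( z - z ) ) == 17
stmt 1: x := y - y  -- replace 0 occurrence(s) of x with (y - y)
  => ( z + ( z - z ) ) == 17

Answer: ( z + ( z - z ) ) == 17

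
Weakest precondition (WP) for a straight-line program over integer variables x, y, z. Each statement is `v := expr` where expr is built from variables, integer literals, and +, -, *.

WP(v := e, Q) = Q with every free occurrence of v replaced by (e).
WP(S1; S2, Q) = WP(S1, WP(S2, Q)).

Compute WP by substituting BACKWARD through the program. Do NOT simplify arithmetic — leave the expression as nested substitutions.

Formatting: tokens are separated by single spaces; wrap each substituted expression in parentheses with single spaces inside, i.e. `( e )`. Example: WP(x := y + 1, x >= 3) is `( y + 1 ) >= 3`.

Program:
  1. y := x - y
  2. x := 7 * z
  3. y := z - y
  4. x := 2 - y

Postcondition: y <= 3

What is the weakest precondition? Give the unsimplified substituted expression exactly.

post: y <= 3
stmt 4: x := 2 - y  -- replace 0 occurrence(s) of x with (2 - y)
  => y <= 3
stmt 3: y := z - y  -- replace 1 occurrence(s) of y with (z - y)
  => ( z - y ) <= 3
stmt 2: x := 7 * z  -- replace 0 occurrence(s) of x with (7 * z)
  => ( z - y ) <= 3
stmt 1: y := x - y  -- replace 1 occurrence(s) of y with (x - y)
  => ( z - ( x - y ) ) <= 3

Answer: ( z - ( x - y ) ) <= 3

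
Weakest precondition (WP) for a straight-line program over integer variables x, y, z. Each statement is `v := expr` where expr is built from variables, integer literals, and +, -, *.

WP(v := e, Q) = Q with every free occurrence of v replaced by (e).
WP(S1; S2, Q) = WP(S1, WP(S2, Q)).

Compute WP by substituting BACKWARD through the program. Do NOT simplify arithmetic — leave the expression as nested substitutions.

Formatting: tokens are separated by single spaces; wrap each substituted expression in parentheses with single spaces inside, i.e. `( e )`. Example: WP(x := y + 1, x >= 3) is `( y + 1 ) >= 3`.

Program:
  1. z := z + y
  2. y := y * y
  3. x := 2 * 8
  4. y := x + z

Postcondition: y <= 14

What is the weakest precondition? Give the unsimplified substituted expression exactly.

Answer: ( ( 2 * 8 ) + ( z + y ) ) <= 14

Derivation:
post: y <= 14
stmt 4: y := x + z  -- replace 1 occurrence(s) of y with (x + z)
  => ( x + z ) <= 14
stmt 3: x := 2 * 8  -- replace 1 occurrence(s) of x with (2 * 8)
  => ( ( 2 * 8 ) + z ) <= 14
stmt 2: y := y * y  -- replace 0 occurrence(s) of y with (y * y)
  => ( ( 2 * 8 ) + z ) <= 14
stmt 1: z := z + y  -- replace 1 occurrence(s) of z with (z + y)
  => ( ( 2 * 8 ) + ( z + y ) ) <= 14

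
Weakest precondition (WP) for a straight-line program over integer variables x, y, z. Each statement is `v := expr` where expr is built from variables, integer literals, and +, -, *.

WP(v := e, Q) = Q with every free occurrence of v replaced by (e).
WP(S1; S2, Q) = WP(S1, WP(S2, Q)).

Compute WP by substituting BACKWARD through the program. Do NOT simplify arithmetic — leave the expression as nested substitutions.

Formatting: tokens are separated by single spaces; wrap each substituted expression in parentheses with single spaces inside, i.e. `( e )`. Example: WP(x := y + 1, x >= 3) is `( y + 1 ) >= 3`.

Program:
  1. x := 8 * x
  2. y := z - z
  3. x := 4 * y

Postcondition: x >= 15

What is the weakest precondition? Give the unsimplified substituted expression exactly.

Answer: ( 4 * ( z - z ) ) >= 15

Derivation:
post: x >= 15
stmt 3: x := 4 * y  -- replace 1 occurrence(s) of x with (4 * y)
  => ( 4 * y ) >= 15
stmt 2: y := z - z  -- replace 1 occurrence(s) of y with (z - z)
  => ( 4 * ( z - z ) ) >= 15
stmt 1: x := 8 * x  -- replace 0 occurrence(s) of x with (8 * x)
  => ( 4 * ( z - z ) ) >= 15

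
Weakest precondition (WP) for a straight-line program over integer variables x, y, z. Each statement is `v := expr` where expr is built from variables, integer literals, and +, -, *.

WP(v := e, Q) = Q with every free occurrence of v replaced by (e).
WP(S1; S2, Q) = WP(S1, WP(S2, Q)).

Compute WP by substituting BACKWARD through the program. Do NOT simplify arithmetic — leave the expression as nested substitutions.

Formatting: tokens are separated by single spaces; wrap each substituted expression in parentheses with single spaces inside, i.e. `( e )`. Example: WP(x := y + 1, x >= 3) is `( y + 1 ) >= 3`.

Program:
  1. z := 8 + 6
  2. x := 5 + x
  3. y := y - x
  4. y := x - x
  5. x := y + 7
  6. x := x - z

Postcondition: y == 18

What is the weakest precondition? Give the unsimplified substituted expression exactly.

post: y == 18
stmt 6: x := x - z  -- replace 0 occurrence(s) of x with (x - z)
  => y == 18
stmt 5: x := y + 7  -- replace 0 occurrence(s) of x with (y + 7)
  => y == 18
stmt 4: y := x - x  -- replace 1 occurrence(s) of y with (x - x)
  => ( x - x ) == 18
stmt 3: y := y - x  -- replace 0 occurrence(s) of y with (y - x)
  => ( x - x ) == 18
stmt 2: x := 5 + x  -- replace 2 occurrence(s) of x with (5 + x)
  => ( ( 5 + x ) - ( 5 + x ) ) == 18
stmt 1: z := 8 + 6  -- replace 0 occurrence(s) of z with (8 + 6)
  => ( ( 5 + x ) - ( 5 + x ) ) == 18

Answer: ( ( 5 + x ) - ( 5 + x ) ) == 18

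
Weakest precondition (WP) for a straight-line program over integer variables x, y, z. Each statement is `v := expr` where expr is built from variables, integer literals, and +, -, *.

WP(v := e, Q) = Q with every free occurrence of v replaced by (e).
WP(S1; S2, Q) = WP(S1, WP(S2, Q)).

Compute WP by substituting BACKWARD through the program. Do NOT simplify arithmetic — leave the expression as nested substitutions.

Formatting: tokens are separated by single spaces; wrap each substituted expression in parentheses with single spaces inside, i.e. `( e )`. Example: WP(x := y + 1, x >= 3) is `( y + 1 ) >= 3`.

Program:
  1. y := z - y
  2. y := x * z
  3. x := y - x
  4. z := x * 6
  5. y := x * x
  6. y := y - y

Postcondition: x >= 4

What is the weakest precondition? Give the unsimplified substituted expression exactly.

Answer: ( ( x * z ) - x ) >= 4

Derivation:
post: x >= 4
stmt 6: y := y - y  -- replace 0 occurrence(s) of y with (y - y)
  => x >= 4
stmt 5: y := x * x  -- replace 0 occurrence(s) of y with (x * x)
  => x >= 4
stmt 4: z := x * 6  -- replace 0 occurrence(s) of z with (x * 6)
  => x >= 4
stmt 3: x := y - x  -- replace 1 occurrence(s) of x with (y - x)
  => ( y - x ) >= 4
stmt 2: y := x * z  -- replace 1 occurrence(s) of y with (x * z)
  => ( ( x * z ) - x ) >= 4
stmt 1: y := z - y  -- replace 0 occurrence(s) of y with (z - y)
  => ( ( x * z ) - x ) >= 4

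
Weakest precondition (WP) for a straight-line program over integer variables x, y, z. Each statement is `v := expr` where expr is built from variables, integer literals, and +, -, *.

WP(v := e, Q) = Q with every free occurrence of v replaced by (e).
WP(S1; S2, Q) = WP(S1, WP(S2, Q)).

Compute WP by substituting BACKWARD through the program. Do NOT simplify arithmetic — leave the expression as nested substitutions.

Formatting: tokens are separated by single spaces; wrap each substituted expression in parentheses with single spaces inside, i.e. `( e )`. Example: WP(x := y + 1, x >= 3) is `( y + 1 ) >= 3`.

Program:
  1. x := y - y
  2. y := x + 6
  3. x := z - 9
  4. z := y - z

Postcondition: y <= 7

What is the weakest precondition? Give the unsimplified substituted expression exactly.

Answer: ( ( y - y ) + 6 ) <= 7

Derivation:
post: y <= 7
stmt 4: z := y - z  -- replace 0 occurrence(s) of z with (y - z)
  => y <= 7
stmt 3: x := z - 9  -- replace 0 occurrence(s) of x with (z - 9)
  => y <= 7
stmt 2: y := x + 6  -- replace 1 occurrence(s) of y with (x + 6)
  => ( x + 6 ) <= 7
stmt 1: x := y - y  -- replace 1 occurrence(s) of x with (y - y)
  => ( ( y - y ) + 6 ) <= 7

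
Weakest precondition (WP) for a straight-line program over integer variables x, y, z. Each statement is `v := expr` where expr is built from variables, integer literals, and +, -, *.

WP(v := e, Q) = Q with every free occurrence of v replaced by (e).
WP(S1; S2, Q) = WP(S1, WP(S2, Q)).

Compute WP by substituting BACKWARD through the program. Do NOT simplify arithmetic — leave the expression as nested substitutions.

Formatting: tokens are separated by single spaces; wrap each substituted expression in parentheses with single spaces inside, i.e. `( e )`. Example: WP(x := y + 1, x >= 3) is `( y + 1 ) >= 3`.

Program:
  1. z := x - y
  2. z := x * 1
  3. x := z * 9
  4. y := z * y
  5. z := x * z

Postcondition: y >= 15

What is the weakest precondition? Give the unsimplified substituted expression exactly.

Answer: ( ( x * 1 ) * y ) >= 15

Derivation:
post: y >= 15
stmt 5: z := x * z  -- replace 0 occurrence(s) of z with (x * z)
  => y >= 15
stmt 4: y := z * y  -- replace 1 occurrence(s) of y with (z * y)
  => ( z * y ) >= 15
stmt 3: x := z * 9  -- replace 0 occurrence(s) of x with (z * 9)
  => ( z * y ) >= 15
stmt 2: z := x * 1  -- replace 1 occurrence(s) of z with (x * 1)
  => ( ( x * 1 ) * y ) >= 15
stmt 1: z := x - y  -- replace 0 occurrence(s) of z with (x - y)
  => ( ( x * 1 ) * y ) >= 15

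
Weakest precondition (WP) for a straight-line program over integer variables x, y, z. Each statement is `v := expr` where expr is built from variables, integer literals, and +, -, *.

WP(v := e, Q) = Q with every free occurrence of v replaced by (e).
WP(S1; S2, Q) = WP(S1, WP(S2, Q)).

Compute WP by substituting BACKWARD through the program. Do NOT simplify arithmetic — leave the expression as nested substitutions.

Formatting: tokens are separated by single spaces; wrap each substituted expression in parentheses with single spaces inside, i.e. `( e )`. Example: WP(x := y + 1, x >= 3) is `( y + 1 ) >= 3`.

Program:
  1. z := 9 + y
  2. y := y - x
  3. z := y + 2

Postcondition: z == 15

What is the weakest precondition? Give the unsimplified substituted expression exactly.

post: z == 15
stmt 3: z := y + 2  -- replace 1 occurrence(s) of z with (y + 2)
  => ( y + 2 ) == 15
stmt 2: y := y - x  -- replace 1 occurrence(s) of y with (y - x)
  => ( ( y - x ) + 2 ) == 15
stmt 1: z := 9 + y  -- replace 0 occurrence(s) of z with (9 + y)
  => ( ( y - x ) + 2 ) == 15

Answer: ( ( y - x ) + 2 ) == 15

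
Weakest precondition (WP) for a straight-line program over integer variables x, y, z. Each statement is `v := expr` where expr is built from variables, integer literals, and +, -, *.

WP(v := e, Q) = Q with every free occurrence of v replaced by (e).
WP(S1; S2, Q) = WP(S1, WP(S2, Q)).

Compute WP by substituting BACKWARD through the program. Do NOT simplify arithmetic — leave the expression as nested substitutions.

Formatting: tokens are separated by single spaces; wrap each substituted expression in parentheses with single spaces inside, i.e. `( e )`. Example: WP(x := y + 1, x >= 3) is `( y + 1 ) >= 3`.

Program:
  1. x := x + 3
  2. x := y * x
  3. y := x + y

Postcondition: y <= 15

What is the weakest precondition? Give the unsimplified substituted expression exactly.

post: y <= 15
stmt 3: y := x + y  -- replace 1 occurrence(s) of y with (x + y)
  => ( x + y ) <= 15
stmt 2: x := y * x  -- replace 1 occurrence(s) of x with (y * x)
  => ( ( y * x ) + y ) <= 15
stmt 1: x := x + 3  -- replace 1 occurrence(s) of x with (x + 3)
  => ( ( y * ( x + 3 ) ) + y ) <= 15

Answer: ( ( y * ( x + 3 ) ) + y ) <= 15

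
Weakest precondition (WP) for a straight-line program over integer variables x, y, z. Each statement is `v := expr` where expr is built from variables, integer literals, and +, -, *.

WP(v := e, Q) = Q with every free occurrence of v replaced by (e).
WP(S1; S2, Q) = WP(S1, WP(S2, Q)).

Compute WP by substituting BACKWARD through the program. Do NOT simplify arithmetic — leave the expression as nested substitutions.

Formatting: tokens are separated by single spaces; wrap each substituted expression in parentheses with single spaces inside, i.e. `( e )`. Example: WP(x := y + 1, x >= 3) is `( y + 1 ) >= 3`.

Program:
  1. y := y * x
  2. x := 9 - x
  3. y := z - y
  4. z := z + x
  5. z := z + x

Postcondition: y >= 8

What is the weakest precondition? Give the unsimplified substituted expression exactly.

Answer: ( z - ( y * x ) ) >= 8

Derivation:
post: y >= 8
stmt 5: z := z + x  -- replace 0 occurrence(s) of z with (z + x)
  => y >= 8
stmt 4: z := z + x  -- replace 0 occurrence(s) of z with (z + x)
  => y >= 8
stmt 3: y := z - y  -- replace 1 occurrence(s) of y with (z - y)
  => ( z - y ) >= 8
stmt 2: x := 9 - x  -- replace 0 occurrence(s) of x with (9 - x)
  => ( z - y ) >= 8
stmt 1: y := y * x  -- replace 1 occurrence(s) of y with (y * x)
  => ( z - ( y * x ) ) >= 8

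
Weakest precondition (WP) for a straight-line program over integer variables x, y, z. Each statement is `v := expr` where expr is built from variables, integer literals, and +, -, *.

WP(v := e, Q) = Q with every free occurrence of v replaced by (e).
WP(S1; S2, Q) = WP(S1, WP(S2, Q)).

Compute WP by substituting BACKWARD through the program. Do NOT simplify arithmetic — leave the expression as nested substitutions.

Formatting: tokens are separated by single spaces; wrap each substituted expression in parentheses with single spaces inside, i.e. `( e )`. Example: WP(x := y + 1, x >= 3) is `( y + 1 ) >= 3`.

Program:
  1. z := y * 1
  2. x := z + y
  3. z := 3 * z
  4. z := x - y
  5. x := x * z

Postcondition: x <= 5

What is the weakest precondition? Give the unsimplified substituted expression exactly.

Answer: ( ( ( y * 1 ) + y ) * ( ( ( y * 1 ) + y ) - y ) ) <= 5

Derivation:
post: x <= 5
stmt 5: x := x * z  -- replace 1 occurrence(s) of x with (x * z)
  => ( x * z ) <= 5
stmt 4: z := x - y  -- replace 1 occurrence(s) of z with (x - y)
  => ( x * ( x - y ) ) <= 5
stmt 3: z := 3 * z  -- replace 0 occurrence(s) of z with (3 * z)
  => ( x * ( x - y ) ) <= 5
stmt 2: x := z + y  -- replace 2 occurrence(s) of x with (z + y)
  => ( ( z + y ) * ( ( z + y ) - y ) ) <= 5
stmt 1: z := y * 1  -- replace 2 occurrence(s) of z with (y * 1)
  => ( ( ( y * 1 ) + y ) * ( ( ( y * 1 ) + y ) - y ) ) <= 5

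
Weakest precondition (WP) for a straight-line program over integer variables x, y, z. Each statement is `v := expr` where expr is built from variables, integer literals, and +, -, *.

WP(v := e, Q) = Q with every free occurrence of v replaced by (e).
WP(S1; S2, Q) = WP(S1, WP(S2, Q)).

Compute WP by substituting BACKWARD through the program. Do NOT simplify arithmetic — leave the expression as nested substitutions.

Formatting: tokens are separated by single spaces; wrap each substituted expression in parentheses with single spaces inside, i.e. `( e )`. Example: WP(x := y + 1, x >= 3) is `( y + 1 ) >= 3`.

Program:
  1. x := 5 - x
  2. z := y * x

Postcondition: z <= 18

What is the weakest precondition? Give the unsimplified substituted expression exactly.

Answer: ( y * ( 5 - x ) ) <= 18

Derivation:
post: z <= 18
stmt 2: z := y * x  -- replace 1 occurrence(s) of z with (y * x)
  => ( y * x ) <= 18
stmt 1: x := 5 - x  -- replace 1 occurrence(s) of x with (5 - x)
  => ( y * ( 5 - x ) ) <= 18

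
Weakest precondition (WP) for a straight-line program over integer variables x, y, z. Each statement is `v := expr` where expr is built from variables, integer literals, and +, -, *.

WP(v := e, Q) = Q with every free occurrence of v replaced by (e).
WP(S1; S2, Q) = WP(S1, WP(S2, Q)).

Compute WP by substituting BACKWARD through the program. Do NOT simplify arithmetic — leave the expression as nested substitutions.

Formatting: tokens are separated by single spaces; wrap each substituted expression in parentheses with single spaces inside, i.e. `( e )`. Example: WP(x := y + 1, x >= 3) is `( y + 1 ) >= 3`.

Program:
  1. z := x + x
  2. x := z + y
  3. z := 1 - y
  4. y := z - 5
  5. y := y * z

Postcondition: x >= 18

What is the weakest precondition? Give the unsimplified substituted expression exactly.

post: x >= 18
stmt 5: y := y * z  -- replace 0 occurrence(s) of y with (y * z)
  => x >= 18
stmt 4: y := z - 5  -- replace 0 occurrence(s) of y with (z - 5)
  => x >= 18
stmt 3: z := 1 - y  -- replace 0 occurrence(s) of z with (1 - y)
  => x >= 18
stmt 2: x := z + y  -- replace 1 occurrence(s) of x with (z + y)
  => ( z + y ) >= 18
stmt 1: z := x + x  -- replace 1 occurrence(s) of z with (x + x)
  => ( ( x + x ) + y ) >= 18

Answer: ( ( x + x ) + y ) >= 18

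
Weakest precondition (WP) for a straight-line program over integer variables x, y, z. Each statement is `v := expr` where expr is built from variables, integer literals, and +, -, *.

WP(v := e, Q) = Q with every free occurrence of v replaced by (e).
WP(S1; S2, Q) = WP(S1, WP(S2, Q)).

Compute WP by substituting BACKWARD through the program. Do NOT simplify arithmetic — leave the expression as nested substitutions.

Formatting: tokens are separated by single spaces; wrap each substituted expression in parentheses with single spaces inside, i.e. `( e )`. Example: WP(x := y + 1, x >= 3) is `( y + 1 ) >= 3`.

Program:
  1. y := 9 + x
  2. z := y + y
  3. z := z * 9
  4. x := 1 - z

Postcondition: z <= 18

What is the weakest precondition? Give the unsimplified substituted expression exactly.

post: z <= 18
stmt 4: x := 1 - z  -- replace 0 occurrence(s) of x with (1 - z)
  => z <= 18
stmt 3: z := z * 9  -- replace 1 occurrence(s) of z with (z * 9)
  => ( z * 9 ) <= 18
stmt 2: z := y + y  -- replace 1 occurrence(s) of z with (y + y)
  => ( ( y + y ) * 9 ) <= 18
stmt 1: y := 9 + x  -- replace 2 occurrence(s) of y with (9 + x)
  => ( ( ( 9 + x ) + ( 9 + x ) ) * 9 ) <= 18

Answer: ( ( ( 9 + x ) + ( 9 + x ) ) * 9 ) <= 18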